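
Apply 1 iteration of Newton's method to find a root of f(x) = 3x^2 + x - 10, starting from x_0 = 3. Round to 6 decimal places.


Newton's method: x_(n+1) = x_n - f(x_n)/f'(x_n)
f(x) = 3x^2 + x - 10
f'(x) = 6x + 1

Iteration 1:
  f(3.000000) = 20.000000
  f'(3.000000) = 19.000000
  x_1 = 3.000000 - (20.000000)/(19.000000) = 1.947368

x_1 = 1.947368


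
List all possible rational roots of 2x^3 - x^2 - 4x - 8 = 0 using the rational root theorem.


Rational root theorem: possible roots are ±p/q where:
  p divides the constant term (-8): p ∈ {1, 2, 4, 8}
  q divides the leading coefficient (2): q ∈ {1, 2}

All possible rational roots: -8, -4, -2, -1, -1/2, 1/2, 1, 2, 4, 8

-8, -4, -2, -1, -1/2, 1/2, 1, 2, 4, 8


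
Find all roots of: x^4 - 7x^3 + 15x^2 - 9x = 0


The constant term is 0, so x = 0 is a root. Factor out x:
  x^3 - 7x^2 + 15x - 9 = 0
Let p(x) = x^3 - 7x^2 + 15x - 9. By the rational root theorem (leading coefficient 1), any rational root is an integer divisor of 9: try ±1, ±2, ... in turn.
Test x = 1: value = 0 ✓, so (x - 1) is a factor.
Synthetic division by (x - 1): bring down 1; 1(1) - 7 = -6; (-6)(1) + 15 = 9; 9(1) - 9 = 0 → quotient x^2 - 6x + 9, remainder 0.
Solve the quadratic x^2 - 6x + 9 = 0: discriminant = (-6)^2 - 4(1)(9) = 36 - 36 = 0.
Discriminant = 0, so a double root: x = 6/2 = 3.
Collecting all roots found:

x = 0, x = 1, x = 3 (multiplicity 2)


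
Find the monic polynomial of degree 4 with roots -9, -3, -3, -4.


A monic polynomial with roots -9, -3, -3, -4 is:
p(x) = (x + 9)(x + 3)(x + 3)(x + 4)
After multiplying by (x + 9): x + 9
After multiplying by (x + 3): x^2 + 12x + 27
After multiplying by (x + 3): x^3 + 15x^2 + 63x + 81
After multiplying by (x + 4): x^4 + 19x^3 + 123x^2 + 333x + 324

x^4 + 19x^3 + 123x^2 + 333x + 324


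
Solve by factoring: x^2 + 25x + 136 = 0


We need two numbers that multiply to 136 and add to 25.
Those numbers are 8 and 17 (since 8 * 17 = 136 and 8 + 17 = 25).
So x^2 + 25x + 136 = (x + 8)(x + 17) = 0
Setting each factor to zero: x = -8 or x = -17

x = -17, x = -8


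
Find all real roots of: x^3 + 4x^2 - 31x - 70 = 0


Let p(x) = x^3 + 4x^2 - 31x - 70. By the rational root theorem (leading coefficient 1), any rational root is an integer divisor of 70: try ±1, ±2, ... in turn.
Test x = 1: value = -96 ≠ 0.
Test x = -1: value = -36 ≠ 0.
Test x = 2: value = -108 ≠ 0.
Test x = -2: value = 0 ✓, so (x + 2) is a factor.
Synthetic division by (x + 2): bring down 1; 1(-2) + 4 = 2; 2(-2) - 31 = -35; (-35)(-2) - 70 = 0 → quotient x^2 + 2x - 35, remainder 0.
Solve the quadratic x^2 + 2x - 35 = 0: discriminant = 2^2 - 4(1)(-35) = 4 + 140 = 144.
sqrt(144) = 12, so x = (-2 ± 12)/2: x = 5 or x = -7.

x = -7, x = -2, x = 5


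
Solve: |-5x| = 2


An absolute value equation |expr| = 2 gives two cases:
Case 1: -5x = 2
  -5x = 2, so x = -2/5
Case 2: -5x = -2
  -5x = -2, so x = 2/5

x = -2/5, x = 2/5


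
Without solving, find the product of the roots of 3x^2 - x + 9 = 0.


By Vieta's formulas for ax^2 + bx + c = 0:
  Sum of roots = -b/a
  Product of roots = c/a

Here a = 3, b = -1, c = 9
Sum = -(-1)/3 = 1/3
Product = 9/3 = 3

Product = 3


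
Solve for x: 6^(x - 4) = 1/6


Express both sides with the same base.
1/6 = 6^(-1)
Since the bases match, equate exponents: x - 4 = -1
So x = -1 - (-4) = 3

x = 3


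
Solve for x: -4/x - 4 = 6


Subtract -4 from both sides: -4/x = 10
Multiply both sides by x: -4 = 10 * x
Divide by 10: x = -2/5

x = -2/5


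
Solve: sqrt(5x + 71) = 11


Square both sides: 5x + 71 = 11^2 = 121
5x = 121 - 71 = 50
x = 10
Check: sqrt(5*10 + 71) = sqrt(121) = 11 ✓

x = 10


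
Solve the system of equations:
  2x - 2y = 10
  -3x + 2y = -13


Using Cramer's rule:
Determinant D = (2)(2) - (-3)(-2) = 4 - 6 = -2
Dx = (10)(2) - (-13)(-2) = 20 - 26 = -6
Dy = (2)(-13) - (-3)(10) = -26 + 30 = 4
x = Dx/D = -6/-2 = 3
y = Dy/D = 4/-2 = -2

x = 3, y = -2


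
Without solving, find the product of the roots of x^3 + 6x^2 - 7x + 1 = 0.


By Vieta's formulas for x^3 + bx^2 + cx + d = 0:
  r1 + r2 + r3 = -b/a = -6
  r1*r2 + r1*r3 + r2*r3 = c/a = -7
  r1*r2*r3 = -d/a = -1


Product = -1


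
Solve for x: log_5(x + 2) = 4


Convert to exponential form: x + 2 = 5^4 = 625
x = 625 - 2 = 623
Check: log_5(623 + 2) = log_5(625) = log_5(625) = 4 ✓

x = 623


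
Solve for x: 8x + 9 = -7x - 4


Starting with: 8x + 9 = -7x - 4
Move all x terms to left: (8 + 7)x = -4 - 9
Simplify: 15x = -13
Divide both sides by 15: x = -13/15

x = -13/15


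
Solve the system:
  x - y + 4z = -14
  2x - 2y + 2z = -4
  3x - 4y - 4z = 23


Using Cramer's rule. Expand each determinant along the first row.
D  = 1*[(-2)*(-4) - 2*(-4)] - (-1)*[2*(-4) - 2*3] + 4*[2*(-4) - (-2)*3]
  = 1*(16) - (-1)*(-14) + 4*(-2) = -6
Dx = (-14)*[(-2)*(-4) - 2*(-4)] - (-1)*[(-4)*(-4) - 2*23] + 4*[(-4)*(-4) - (-2)*23]
  = (-14)*(16) - (-1)*(-30) + 4*(62) = -6
Dy = 1*[(-4)*(-4) - 2*23] - (-14)*[2*(-4) - 2*3] + 4*[2*23 - (-4)*3]
  = 1*(-30) - (-14)*(-14) + 4*(58) = 6
Dz = 1*[(-2)*23 - (-4)*(-4)] - (-1)*[2*23 - (-4)*3] + (-14)*[2*(-4) - (-2)*3]
  = 1*(-62) - (-1)*(58) + (-14)*(-2) = 24
x = Dx/D = -6/-6 = 1, y = Dy/D = 6/-6 = -1, z = Dz/D = 24/-6 = -4
Check eq1: (1)(1) + (-1)(-1) + (4)(-4) = -14 = -14 ✓
Check eq2: (2)(1) + (-2)(-1) + (2)(-4) = -4 = -4 ✓
Check eq3: (3)(1) + (-4)(-1) + (-4)(-4) = 23 = 23 ✓

x = 1, y = -1, z = -4


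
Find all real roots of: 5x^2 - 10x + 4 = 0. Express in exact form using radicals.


Using the quadratic formula: x = (-b ± sqrt(b^2 - 4ac)) / (2a)
Here a = 5, b = -10, c = 4
Discriminant = b^2 - 4ac = (-10)^2 - 4(5)(4) = 100 - 80 = 20
Since discriminant = 20 > 0, there are two real roots.
x = (10 ± 2*sqrt(5)) / 10
Simplifying: x = (5 ± sqrt(5)) / 5
Numerically: x ≈ 1.4472 or x ≈ 0.5528

x = (5 + sqrt(5)) / 5 or x = (5 - sqrt(5)) / 5


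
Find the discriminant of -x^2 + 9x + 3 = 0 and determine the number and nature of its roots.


For ax^2 + bx + c = 0, discriminant D = b^2 - 4ac
Here a = -1, b = 9, c = 3
D = (9)^2 - 4(-1)(3) = 81 + 12 = 93

D = 93 > 0 but not a perfect square
The equation has 2 distinct real irrational roots.

Discriminant = 93, 2 distinct real irrational roots


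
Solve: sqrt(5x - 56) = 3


Square both sides: 5x - 56 = 3^2 = 9
5x = 9 + 56 = 65
x = 13
Check: sqrt(5*13 - 56) = sqrt(9) = 3 ✓

x = 13


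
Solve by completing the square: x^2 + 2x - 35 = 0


Start: x^2 + 2x - 35 = 0
Move constant: x^2 + 2x = 35
Half of 2 is 1, squared is 1
Add 1 to both sides: x^2 + 2x + 1 = 36
(x + 1)^2 = 36
x + 1 = ±6
x = -1 + 6 = 5 or x = -1 - 6 = -7

x = -7, x = 5


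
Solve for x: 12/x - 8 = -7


Subtract -8 from both sides: 12/x = 1
Multiply both sides by x: 12 = 1 * x
Divide by 1: x = 12

x = 12


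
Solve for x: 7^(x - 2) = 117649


Express both sides with the same base.
117649 = 7^6
Since the bases match, equate exponents: x - 2 = 6
So x = 6 - (-2) = 8

x = 8


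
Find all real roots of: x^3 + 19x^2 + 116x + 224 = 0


Let p(x) = x^3 + 19x^2 + 116x + 224. By the rational root theorem (leading coefficient 1), any rational root is an integer divisor of 224: try ±1, ±2, ... in turn.
Test x = 1: value = 360 ≠ 0.
Test x = -1: value = 126 ≠ 0.
Test x = 2: value = 540 ≠ 0.
Test x = -2: value = 60 ≠ 0.
Test x = 4: value = 1056 ≠ 0.
Test x = -4: value = 0 ✓, so (x + 4) is a factor.
Synthetic division by (x + 4): bring down 1; 1(-4) + 19 = 15; 15(-4) + 116 = 56; 56(-4) + 224 = 0 → quotient x^2 + 15x + 56, remainder 0.
Solve the quadratic x^2 + 15x + 56 = 0: discriminant = 15^2 - 4(1)(56) = 225 - 224 = 1.
sqrt(1) = 1, so x = (-15 ± 1)/2: x = -7 or x = -8.

x = -8, x = -7, x = -4


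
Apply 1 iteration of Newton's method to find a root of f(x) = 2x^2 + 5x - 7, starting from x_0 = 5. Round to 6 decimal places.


Newton's method: x_(n+1) = x_n - f(x_n)/f'(x_n)
f(x) = 2x^2 + 5x - 7
f'(x) = 4x + 5

Iteration 1:
  f(5.000000) = 68.000000
  f'(5.000000) = 25.000000
  x_1 = 5.000000 - (68.000000)/(25.000000) = 2.280000

x_1 = 2.280000


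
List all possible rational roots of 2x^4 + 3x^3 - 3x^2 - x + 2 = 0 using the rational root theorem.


Rational root theorem: possible roots are ±p/q where:
  p divides the constant term (2): p ∈ {1, 2}
  q divides the leading coefficient (2): q ∈ {1, 2}

All possible rational roots: -2, -1, -1/2, 1/2, 1, 2

-2, -1, -1/2, 1/2, 1, 2


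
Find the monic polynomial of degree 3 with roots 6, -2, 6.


A monic polynomial with roots 6, -2, 6 is:
p(x) = (x - 6)(x + 2)(x - 6)
After multiplying by (x - 6): x - 6
After multiplying by (x + 2): x^2 - 4x - 12
After multiplying by (x - 6): x^3 - 10x^2 + 12x + 72

x^3 - 10x^2 + 12x + 72


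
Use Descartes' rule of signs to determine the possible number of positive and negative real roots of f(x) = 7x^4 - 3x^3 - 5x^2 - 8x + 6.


Descartes' rule of signs:

For positive roots, count sign changes in f(x) = 7x^4 - 3x^3 - 5x^2 - 8x + 6:
Signs of coefficients: +, -, -, -, +
Number of sign changes: 2
Possible positive real roots: 2, 0

For negative roots, examine f(-x) = 7x^4 + 3x^3 - 5x^2 + 8x + 6:
Signs of coefficients: +, +, -, +, +
Number of sign changes: 2
Possible negative real roots: 2, 0

Positive roots: 2 or 0; Negative roots: 2 or 0


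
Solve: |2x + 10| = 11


An absolute value equation |expr| = 11 gives two cases:
Case 1: 2x + 10 = 11
  2x = 1, so x = 1/2
Case 2: 2x + 10 = -11
  2x = -21, so x = -21/2

x = -21/2, x = 1/2


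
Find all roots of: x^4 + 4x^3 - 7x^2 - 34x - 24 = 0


Let p(x) = x^4 + 4x^3 - 7x^2 - 34x - 24. By the rational root theorem (leading coefficient 1), any rational root is an integer divisor of 24: try ±1, ±2, ... in turn.
Test x = 1: value = -60 ≠ 0.
Test x = -1: value = 0 ✓, so (x + 1) is a factor.
Synthetic division by (x + 1): bring down 1; 1(-1) + 4 = 3; 3(-1) - 7 = -10; (-10)(-1) - 34 = -24; (-24)(-1) - 24 = 0 → quotient x^3 + 3x^2 - 10x - 24, remainder 0.
Continue with the quotient x^3 + 3x^2 - 10x - 24 (candidates must divide 24; re-test x = -1 first in case it repeats).
Test x = -1: value = -12 ≠ 0.
Test x = 2: value = -24 ≠ 0.
Test x = -2: value = 0 ✓, so (x + 2) is a factor.
Synthetic division by (x + 2): bring down 1; 1(-2) + 3 = 1; 1(-2) - 10 = -12; (-12)(-2) - 24 = 0 → quotient x^2 + x - 12, remainder 0.
Solve the quadratic x^2 + x - 12 = 0: discriminant = 1^2 - 4(1)(-12) = 1 + 48 = 49.
sqrt(49) = 7, so x = (-1 ± 7)/2: x = 3 or x = -4.
Collecting all roots found:

x = -4, x = -2, x = -1, x = 3


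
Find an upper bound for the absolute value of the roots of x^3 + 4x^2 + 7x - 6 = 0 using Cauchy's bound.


Cauchy's bound: all roots r satisfy |r| <= 1 + max(|a_i/a_n|) for i = 0,...,n-1
where a_n is the leading coefficient.

Coefficients: [1, 4, 7, -6]
Leading coefficient a_n = 1
Ratios |a_i/a_n|: 4, 7, 6
Maximum ratio: 7
Cauchy's bound: |r| <= 1 + 7 = 8

Upper bound = 8


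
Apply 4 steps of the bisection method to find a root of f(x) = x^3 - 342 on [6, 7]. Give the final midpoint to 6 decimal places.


f(x) = x^3 - 342
f(6) = -126 < 0
f(7) = 1 > 0

Step 1: midpoint = (6.000000 + 7.000000)/2 = 6.500000
  f(6.500000) = -67.375000
  f(mid) < 0, so root is in [6.500000, 7.000000]

Step 2: midpoint = (6.500000 + 7.000000)/2 = 6.750000
  f(6.750000) = -34.453125
  f(mid) < 0, so root is in [6.750000, 7.000000]

Step 3: midpoint = (6.750000 + 7.000000)/2 = 6.875000
  f(6.875000) = -17.048828
  f(mid) < 0, so root is in [6.875000, 7.000000]

Step 4: midpoint = (6.875000 + 7.000000)/2 = 6.937500
  f(6.937500) = -8.105713
  f(mid) < 0, so root is in [6.937500, 7.000000]

midpoint = 6.937500


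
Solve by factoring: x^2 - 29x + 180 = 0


We need two numbers that multiply to 180 and add to -29.
Those numbers are -20 and -9 (since (-20) * (-9) = 180 and (-20) + (-9) = -29).
So x^2 - 29x + 180 = (x - 20)(x - 9) = 0
Setting each factor to zero: x = 20 or x = 9

x = 9, x = 20


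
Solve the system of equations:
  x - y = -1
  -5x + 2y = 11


Using Cramer's rule:
Determinant D = (1)(2) - (-5)(-1) = 2 - 5 = -3
Dx = (-1)(2) - (11)(-1) = -2 + 11 = 9
Dy = (1)(11) - (-5)(-1) = 11 - 5 = 6
x = Dx/D = 9/-3 = -3
y = Dy/D = 6/-3 = -2

x = -3, y = -2


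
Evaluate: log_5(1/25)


We need the exponent such that 5^? = 1/25
5^(-2) = 1/5^2 = 1/25
Therefore log_5(1/25) = -2

-2


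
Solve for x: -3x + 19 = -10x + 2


Starting with: -3x + 19 = -10x + 2
Move all x terms to left: (-3 + 10)x = 2 - 19
Simplify: 7x = -17
Divide both sides by 7: x = -17/7

x = -17/7


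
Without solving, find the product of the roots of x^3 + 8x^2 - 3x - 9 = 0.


By Vieta's formulas for x^3 + bx^2 + cx + d = 0:
  r1 + r2 + r3 = -b/a = -8
  r1*r2 + r1*r3 + r2*r3 = c/a = -3
  r1*r2*r3 = -d/a = 9


Product = 9


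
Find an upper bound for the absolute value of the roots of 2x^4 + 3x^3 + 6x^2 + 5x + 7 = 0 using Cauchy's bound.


Cauchy's bound: all roots r satisfy |r| <= 1 + max(|a_i/a_n|) for i = 0,...,n-1
where a_n is the leading coefficient.

Coefficients: [2, 3, 6, 5, 7]
Leading coefficient a_n = 2
Ratios |a_i/a_n|: 3/2, 3, 5/2, 7/2
Maximum ratio: 7/2
Cauchy's bound: |r| <= 1 + 7/2 = 9/2

Upper bound = 9/2


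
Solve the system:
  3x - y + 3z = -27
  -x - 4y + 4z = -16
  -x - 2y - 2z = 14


Using Cramer's rule. Expand each determinant along the first row.
D  = 3*[(-4)*(-2) - 4*(-2)] - (-1)*[(-1)*(-2) - 4*(-1)] + 3*[(-1)*(-2) - (-4)*(-1)]
  = 3*(16) - (-1)*(6) + 3*(-2) = 48
Dx = (-27)*[(-4)*(-2) - 4*(-2)] - (-1)*[(-16)*(-2) - 4*14] + 3*[(-16)*(-2) - (-4)*14]
  = (-27)*(16) - (-1)*(-24) + 3*(88) = -192
Dy = 3*[(-16)*(-2) - 4*14] - (-27)*[(-1)*(-2) - 4*(-1)] + 3*[(-1)*14 - (-16)*(-1)]
  = 3*(-24) - (-27)*(6) + 3*(-30) = 0
Dz = 3*[(-4)*14 - (-16)*(-2)] - (-1)*[(-1)*14 - (-16)*(-1)] + (-27)*[(-1)*(-2) - (-4)*(-1)]
  = 3*(-88) - (-1)*(-30) + (-27)*(-2) = -240
x = Dx/D = -192/48 = -4, y = Dy/D = 0/48 = 0, z = Dz/D = -240/48 = -5
Check eq1: (3)(-4) + (-1)(0) + (3)(-5) = -27 = -27 ✓
Check eq2: (-1)(-4) + (-4)(0) + (4)(-5) = -16 = -16 ✓
Check eq3: (-1)(-4) + (-2)(0) + (-2)(-5) = 14 = 14 ✓

x = -4, y = 0, z = -5


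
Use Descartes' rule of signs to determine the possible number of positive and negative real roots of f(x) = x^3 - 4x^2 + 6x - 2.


Descartes' rule of signs:

For positive roots, count sign changes in f(x) = x^3 - 4x^2 + 6x - 2:
Signs of coefficients: +, -, +, -
Number of sign changes: 3
Possible positive real roots: 3, 1

For negative roots, examine f(-x) = -x^3 - 4x^2 - 6x - 2:
Signs of coefficients: -, -, -, -
Number of sign changes: 0
Possible negative real roots: 0

Positive roots: 3 or 1; Negative roots: 0


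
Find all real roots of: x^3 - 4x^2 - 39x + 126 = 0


Let p(x) = x^3 - 4x^2 - 39x + 126. By the rational root theorem (leading coefficient 1), any rational root is an integer divisor of 126: try ±1, ±2, ... in turn.
Test x = 1: value = 84 ≠ 0.
Test x = -1: value = 160 ≠ 0.
Test x = 2: value = 40 ≠ 0.
Test x = -2: value = 180 ≠ 0.
Test x = 3: value = 0 ✓, so (x - 3) is a factor.
Synthetic division by (x - 3): bring down 1; 1(3) - 4 = -1; (-1)(3) - 39 = -42; (-42)(3) + 126 = 0 → quotient x^2 - x - 42, remainder 0.
Solve the quadratic x^2 - x - 42 = 0: discriminant = (-1)^2 - 4(1)(-42) = 1 + 168 = 169.
sqrt(169) = 13, so x = (1 ± 13)/2: x = 7 or x = -6.

x = -6, x = 3, x = 7


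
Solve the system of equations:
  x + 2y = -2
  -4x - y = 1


Using Cramer's rule:
Determinant D = (1)(-1) - (-4)(2) = -1 + 8 = 7
Dx = (-2)(-1) - (1)(2) = 2 - 2 = 0
Dy = (1)(1) - (-4)(-2) = 1 - 8 = -7
x = Dx/D = 0/7 = 0
y = Dy/D = -7/7 = -1

x = 0, y = -1


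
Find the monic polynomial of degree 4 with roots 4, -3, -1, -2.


A monic polynomial with roots 4, -3, -1, -2 is:
p(x) = (x - 4)(x + 3)(x + 1)(x + 2)
After multiplying by (x - 4): x - 4
After multiplying by (x + 3): x^2 - x - 12
After multiplying by (x + 1): x^3 - 13x - 12
After multiplying by (x + 2): x^4 + 2x^3 - 13x^2 - 38x - 24

x^4 + 2x^3 - 13x^2 - 38x - 24


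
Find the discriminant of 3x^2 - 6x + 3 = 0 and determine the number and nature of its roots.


For ax^2 + bx + c = 0, discriminant D = b^2 - 4ac
Here a = 3, b = -6, c = 3
D = (-6)^2 - 4(3)(3) = 36 - 36 = 0

D = 0
The equation has exactly 1 real root (a repeated/double root).

Discriminant = 0, 1 repeated real root


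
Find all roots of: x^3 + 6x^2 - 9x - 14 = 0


Let p(x) = x^3 + 6x^2 - 9x - 14. By the rational root theorem (leading coefficient 1), any rational root is an integer divisor of 14: try ±1, ±2, ... in turn.
Test x = 1: value = -16 ≠ 0.
Test x = -1: value = 0 ✓, so (x + 1) is a factor.
Synthetic division by (x + 1): bring down 1; 1(-1) + 6 = 5; 5(-1) - 9 = -14; (-14)(-1) - 14 = 0 → quotient x^2 + 5x - 14, remainder 0.
Solve the quadratic x^2 + 5x - 14 = 0: discriminant = 5^2 - 4(1)(-14) = 25 + 56 = 81.
sqrt(81) = 9, so x = (-5 ± 9)/2: x = 2 or x = -7.
Collecting all roots found:

x = -7, x = -1, x = 2


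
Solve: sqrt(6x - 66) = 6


Square both sides: 6x - 66 = 6^2 = 36
6x = 36 + 66 = 102
x = 17
Check: sqrt(6*17 - 66) = sqrt(36) = 6 ✓

x = 17


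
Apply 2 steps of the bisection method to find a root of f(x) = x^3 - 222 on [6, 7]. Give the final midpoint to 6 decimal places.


f(x) = x^3 - 222
f(6) = -6 < 0
f(7) = 121 > 0

Step 1: midpoint = (6.000000 + 7.000000)/2 = 6.500000
  f(6.500000) = 52.625000
  f(mid) > 0, so root is in [6.000000, 6.500000]

Step 2: midpoint = (6.000000 + 6.500000)/2 = 6.250000
  f(6.250000) = 22.140625
  f(mid) > 0, so root is in [6.000000, 6.250000]

midpoint = 6.250000


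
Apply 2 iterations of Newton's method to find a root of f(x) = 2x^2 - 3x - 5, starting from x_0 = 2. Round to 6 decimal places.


Newton's method: x_(n+1) = x_n - f(x_n)/f'(x_n)
f(x) = 2x^2 - 3x - 5
f'(x) = 4x - 3

Iteration 1:
  f(2.000000) = -3.000000
  f'(2.000000) = 5.000000
  x_1 = 2.000000 - (-3.000000)/(5.000000) = 2.600000

Iteration 2:
  f(2.600000) = 0.720000
  f'(2.600000) = 7.400000
  x_2 = 2.600000 - (0.720000)/(7.400000) = 2.502703

x_2 = 2.502703


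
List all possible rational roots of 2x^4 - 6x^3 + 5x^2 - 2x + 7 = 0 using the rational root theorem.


Rational root theorem: possible roots are ±p/q where:
  p divides the constant term (7): p ∈ {1, 7}
  q divides the leading coefficient (2): q ∈ {1, 2}

All possible rational roots: -7, -7/2, -1, -1/2, 1/2, 1, 7/2, 7

-7, -7/2, -1, -1/2, 1/2, 1, 7/2, 7


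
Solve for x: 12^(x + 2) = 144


Express both sides with the same base.
144 = 12^2
Since the bases match, equate exponents: x + 2 = 2
So x = 2 - (2) = 0

x = 0


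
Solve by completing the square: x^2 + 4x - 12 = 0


Start: x^2 + 4x - 12 = 0
Move constant: x^2 + 4x = 12
Half of 4 is 2, squared is 4
Add 4 to both sides: x^2 + 4x + 4 = 16
(x + 2)^2 = 16
x + 2 = ±4
x = -2 + 4 = 2 or x = -2 - 4 = -6

x = -6, x = 2


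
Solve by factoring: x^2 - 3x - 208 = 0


We need two numbers that multiply to -208 and add to -3.
Those numbers are -16 and 13 (since (-16) * 13 = -208 and (-16) + 13 = -3).
So x^2 - 3x - 208 = (x - 16)(x + 13) = 0
Setting each factor to zero: x = 16 or x = -13

x = -13, x = 16


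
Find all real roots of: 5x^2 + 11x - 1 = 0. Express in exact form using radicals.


Using the quadratic formula: x = (-b ± sqrt(b^2 - 4ac)) / (2a)
Here a = 5, b = 11, c = -1
Discriminant = b^2 - 4ac = 11^2 - 4(5)(-1) = 121 + 20 = 141
Since discriminant = 141 > 0, there are two real roots.
x = (-11 ± sqrt(141)) / 10
Numerically: x ≈ 0.0874 or x ≈ -2.2874

x = (-11 + sqrt(141)) / 10 or x = (-11 - sqrt(141)) / 10


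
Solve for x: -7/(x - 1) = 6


Multiply both sides by (x - 1): -7 = 6(x - 1)
Distribute: -7 = 6x - 6
6x = -7 + 6 = -1
x = -1/6

x = -1/6


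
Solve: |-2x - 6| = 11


An absolute value equation |expr| = 11 gives two cases:
Case 1: -2x - 6 = 11
  -2x = 17, so x = -17/2
Case 2: -2x - 6 = -11
  -2x = -5, so x = 5/2

x = -17/2, x = 5/2


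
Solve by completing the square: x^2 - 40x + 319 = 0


Start: x^2 - 40x + 319 = 0
Move constant: x^2 - 40x = -319
Half of -40 is -20, squared is 400
Add 400 to both sides: x^2 - 40x + 400 = 81
(x - 20)^2 = 81
x - 20 = ±9
x = 20 + 9 = 29 or x = 20 - 9 = 11

x = 11, x = 29


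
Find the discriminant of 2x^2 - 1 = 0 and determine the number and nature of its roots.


For ax^2 + bx + c = 0, discriminant D = b^2 - 4ac
Here a = 2, b = 0, c = -1
D = (0)^2 - 4(2)(-1) = 0 + 8 = 8

D = 8 > 0 but not a perfect square
The equation has 2 distinct real irrational roots.

Discriminant = 8, 2 distinct real irrational roots


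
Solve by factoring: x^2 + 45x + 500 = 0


We need two numbers that multiply to 500 and add to 45.
Those numbers are 25 and 20 (since 25 * 20 = 500 and 25 + 20 = 45).
So x^2 + 45x + 500 = (x + 25)(x + 20) = 0
Setting each factor to zero: x = -25 or x = -20

x = -25, x = -20


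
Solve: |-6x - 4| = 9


An absolute value equation |expr| = 9 gives two cases:
Case 1: -6x - 4 = 9
  -6x = 13, so x = -13/6
Case 2: -6x - 4 = -9
  -6x = -5, so x = 5/6

x = -13/6, x = 5/6


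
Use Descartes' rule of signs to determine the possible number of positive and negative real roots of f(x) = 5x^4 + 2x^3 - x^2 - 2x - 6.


Descartes' rule of signs:

For positive roots, count sign changes in f(x) = 5x^4 + 2x^3 - x^2 - 2x - 6:
Signs of coefficients: +, +, -, -, -
Number of sign changes: 1
Possible positive real roots: 1

For negative roots, examine f(-x) = 5x^4 - 2x^3 - x^2 + 2x - 6:
Signs of coefficients: +, -, -, +, -
Number of sign changes: 3
Possible negative real roots: 3, 1

Positive roots: 1; Negative roots: 3 or 1


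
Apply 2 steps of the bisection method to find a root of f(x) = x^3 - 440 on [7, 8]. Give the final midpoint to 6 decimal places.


f(x) = x^3 - 440
f(7) = -97 < 0
f(8) = 72 > 0

Step 1: midpoint = (7.000000 + 8.000000)/2 = 7.500000
  f(7.500000) = -18.125000
  f(mid) < 0, so root is in [7.500000, 8.000000]

Step 2: midpoint = (7.500000 + 8.000000)/2 = 7.750000
  f(7.750000) = 25.484375
  f(mid) > 0, so root is in [7.500000, 7.750000]

midpoint = 7.750000


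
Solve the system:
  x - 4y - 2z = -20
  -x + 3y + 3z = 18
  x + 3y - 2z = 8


Using Cramer's rule. Expand each determinant along the first row.
D  = 1*[3*(-2) - 3*3] - (-4)*[(-1)*(-2) - 3*1] + (-2)*[(-1)*3 - 3*1]
  = 1*(-15) - (-4)*(-1) + (-2)*(-6) = -7
Dx = (-20)*[3*(-2) - 3*3] - (-4)*[18*(-2) - 3*8] + (-2)*[18*3 - 3*8]
  = (-20)*(-15) - (-4)*(-60) + (-2)*(30) = 0
Dy = 1*[18*(-2) - 3*8] - (-20)*[(-1)*(-2) - 3*1] + (-2)*[(-1)*8 - 18*1]
  = 1*(-60) - (-20)*(-1) + (-2)*(-26) = -28
Dz = 1*[3*8 - 18*3] - (-4)*[(-1)*8 - 18*1] + (-20)*[(-1)*3 - 3*1]
  = 1*(-30) - (-4)*(-26) + (-20)*(-6) = -14
x = Dx/D = 0/-7 = 0, y = Dy/D = -28/-7 = 4, z = Dz/D = -14/-7 = 2
Check eq1: (1)(0) + (-4)(4) + (-2)(2) = -20 = -20 ✓
Check eq2: (-1)(0) + (3)(4) + (3)(2) = 18 = 18 ✓
Check eq3: (1)(0) + (3)(4) + (-2)(2) = 8 = 8 ✓

x = 0, y = 4, z = 2


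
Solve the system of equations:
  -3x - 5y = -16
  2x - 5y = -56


Using Cramer's rule:
Determinant D = (-3)(-5) - (2)(-5) = 15 + 10 = 25
Dx = (-16)(-5) - (-56)(-5) = 80 - 280 = -200
Dy = (-3)(-56) - (2)(-16) = 168 + 32 = 200
x = Dx/D = -200/25 = -8
y = Dy/D = 200/25 = 8

x = -8, y = 8


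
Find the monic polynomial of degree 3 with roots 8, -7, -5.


A monic polynomial with roots 8, -7, -5 is:
p(x) = (x - 8)(x + 7)(x + 5)
After multiplying by (x - 8): x - 8
After multiplying by (x + 7): x^2 - x - 56
After multiplying by (x + 5): x^3 + 4x^2 - 61x - 280

x^3 + 4x^2 - 61x - 280


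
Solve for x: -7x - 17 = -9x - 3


Starting with: -7x - 17 = -9x - 3
Move all x terms to left: (-7 + 9)x = -3 + 17
Simplify: 2x = 14
Divide both sides by 2: x = 7

x = 7


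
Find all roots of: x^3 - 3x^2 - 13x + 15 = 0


Let p(x) = x^3 - 3x^2 - 13x + 15. By the rational root theorem (leading coefficient 1), any rational root is an integer divisor of 15: try ±1, ±2, ... in turn.
Test x = 1: value = 0 ✓, so (x - 1) is a factor.
Synthetic division by (x - 1): bring down 1; 1(1) - 3 = -2; (-2)(1) - 13 = -15; (-15)(1) + 15 = 0 → quotient x^2 - 2x - 15, remainder 0.
Solve the quadratic x^2 - 2x - 15 = 0: discriminant = (-2)^2 - 4(1)(-15) = 4 + 60 = 64.
sqrt(64) = 8, so x = (2 ± 8)/2: x = 5 or x = -3.
Collecting all roots found:

x = -3, x = 1, x = 5


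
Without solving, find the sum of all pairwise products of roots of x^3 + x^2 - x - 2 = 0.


By Vieta's formulas for x^3 + bx^2 + cx + d = 0:
  r1 + r2 + r3 = -b/a = -1
  r1*r2 + r1*r3 + r2*r3 = c/a = -1
  r1*r2*r3 = -d/a = 2


Sum of pairwise products = -1


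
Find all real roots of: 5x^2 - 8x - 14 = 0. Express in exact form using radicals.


Using the quadratic formula: x = (-b ± sqrt(b^2 - 4ac)) / (2a)
Here a = 5, b = -8, c = -14
Discriminant = b^2 - 4ac = (-8)^2 - 4(5)(-14) = 64 + 280 = 344
Since discriminant = 344 > 0, there are two real roots.
x = (8 ± 2*sqrt(86)) / 10
Simplifying: x = (4 ± sqrt(86)) / 5
Numerically: x ≈ 2.6547 or x ≈ -1.0547

x = (4 + sqrt(86)) / 5 or x = (4 - sqrt(86)) / 5


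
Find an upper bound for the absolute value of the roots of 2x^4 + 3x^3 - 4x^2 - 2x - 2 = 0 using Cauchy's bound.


Cauchy's bound: all roots r satisfy |r| <= 1 + max(|a_i/a_n|) for i = 0,...,n-1
where a_n is the leading coefficient.

Coefficients: [2, 3, -4, -2, -2]
Leading coefficient a_n = 2
Ratios |a_i/a_n|: 3/2, 2, 1, 1
Maximum ratio: 2
Cauchy's bound: |r| <= 1 + 2 = 3

Upper bound = 3


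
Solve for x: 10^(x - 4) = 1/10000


Express both sides with the same base.
1/10000 = 10^(-4)
Since the bases match, equate exponents: x - 4 = -4
So x = -4 - (-4) = 0

x = 0


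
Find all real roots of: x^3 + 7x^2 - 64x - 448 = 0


Let p(x) = x^3 + 7x^2 - 64x - 448. By the rational root theorem (leading coefficient 1), any rational root is an integer divisor of 448: try ±1, ±2, ... in turn.
Test x = 1: value = -504 ≠ 0.
Test x = -1: value = -378 ≠ 0.
Test x = 2: value = -540 ≠ 0.
Test x = -2: value = -300 ≠ 0.
Test x = 4: value = -528 ≠ 0.
Test x = -4: value = -144 ≠ 0.
Test x = 7: value = -210 ≠ 0.
Test x = -7: value = 0 ✓, so (x + 7) is a factor.
Synthetic division by (x + 7): bring down 1; 1(-7) + 7 = 0; 0(-7) - 64 = -64; (-64)(-7) - 448 = 0 → quotient x^2 - 64, remainder 0.
Solve the quadratic x^2 - 64 = 0: discriminant = 0^2 - 4(1)(-64) = 0 + 256 = 256.
sqrt(256) = 16, so x = (0 ± 16)/2: x = 8 or x = -8.

x = -8, x = -7, x = 8


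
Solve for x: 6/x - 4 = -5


Subtract -4 from both sides: 6/x = -1
Multiply both sides by x: 6 = -1 * x
Divide by -1: x = -6

x = -6


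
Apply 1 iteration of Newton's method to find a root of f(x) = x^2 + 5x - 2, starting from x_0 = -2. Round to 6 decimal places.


Newton's method: x_(n+1) = x_n - f(x_n)/f'(x_n)
f(x) = x^2 + 5x - 2
f'(x) = 2x + 5

Iteration 1:
  f(-2.000000) = -8.000000
  f'(-2.000000) = 1.000000
  x_1 = -2.000000 - (-8.000000)/(1.000000) = 6.000000

x_1 = 6.000000


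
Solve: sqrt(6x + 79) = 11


Square both sides: 6x + 79 = 11^2 = 121
6x = 121 - 79 = 42
x = 7
Check: sqrt(6*7 + 79) = sqrt(121) = 11 ✓

x = 7


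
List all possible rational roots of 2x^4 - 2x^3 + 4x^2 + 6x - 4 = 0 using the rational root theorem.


Rational root theorem: possible roots are ±p/q where:
  p divides the constant term (-4): p ∈ {1, 2, 4}
  q divides the leading coefficient (2): q ∈ {1, 2}

All possible rational roots: -4, -2, -1, -1/2, 1/2, 1, 2, 4

-4, -2, -1, -1/2, 1/2, 1, 2, 4


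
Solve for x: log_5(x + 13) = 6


Convert to exponential form: x + 13 = 5^6 = 15625
x = 15625 - 13 = 15612
Check: log_5(15612 + 13) = log_5(15625) = log_5(15625) = 6 ✓

x = 15612


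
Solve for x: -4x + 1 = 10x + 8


Starting with: -4x + 1 = 10x + 8
Move all x terms to left: (-4 - 10)x = 8 - 1
Simplify: -14x = 7
Divide both sides by -14: x = -1/2

x = -1/2


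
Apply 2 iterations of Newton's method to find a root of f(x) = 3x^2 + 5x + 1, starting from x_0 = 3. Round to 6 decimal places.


Newton's method: x_(n+1) = x_n - f(x_n)/f'(x_n)
f(x) = 3x^2 + 5x + 1
f'(x) = 6x + 5

Iteration 1:
  f(3.000000) = 43.000000
  f'(3.000000) = 23.000000
  x_1 = 3.000000 - (43.000000)/(23.000000) = 1.130435

Iteration 2:
  f(1.130435) = 10.485822
  f'(1.130435) = 11.782609
  x_2 = 1.130435 - (10.485822)/(11.782609) = 0.240494

x_2 = 0.240494


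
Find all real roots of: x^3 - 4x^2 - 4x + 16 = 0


Let p(x) = x^3 - 4x^2 - 4x + 16. By the rational root theorem (leading coefficient 1), any rational root is an integer divisor of 16: try ±1, ±2, ... in turn.
Test x = 1: value = 9 ≠ 0.
Test x = -1: value = 15 ≠ 0.
Test x = 2: value = 0 ✓, so (x - 2) is a factor.
Synthetic division by (x - 2): bring down 1; 1(2) - 4 = -2; (-2)(2) - 4 = -8; (-8)(2) + 16 = 0 → quotient x^2 - 2x - 8, remainder 0.
Solve the quadratic x^2 - 2x - 8 = 0: discriminant = (-2)^2 - 4(1)(-8) = 4 + 32 = 36.
sqrt(36) = 6, so x = (2 ± 6)/2: x = 4 or x = -2.

x = -2, x = 2, x = 4


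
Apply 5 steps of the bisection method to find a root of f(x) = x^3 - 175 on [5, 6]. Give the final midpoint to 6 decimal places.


f(x) = x^3 - 175
f(5) = -50 < 0
f(6) = 41 > 0

Step 1: midpoint = (5.000000 + 6.000000)/2 = 5.500000
  f(5.500000) = -8.625000
  f(mid) < 0, so root is in [5.500000, 6.000000]

Step 2: midpoint = (5.500000 + 6.000000)/2 = 5.750000
  f(5.750000) = 15.109375
  f(mid) > 0, so root is in [5.500000, 5.750000]

Step 3: midpoint = (5.500000 + 5.750000)/2 = 5.625000
  f(5.625000) = 2.978516
  f(mid) > 0, so root is in [5.500000, 5.625000]

Step 4: midpoint = (5.500000 + 5.625000)/2 = 5.562500
  f(5.562500) = -2.888428
  f(mid) < 0, so root is in [5.562500, 5.625000]

Step 5: midpoint = (5.562500 + 5.625000)/2 = 5.593750
  f(5.593750) = 0.028656
  f(mid) > 0, so root is in [5.562500, 5.593750]

midpoint = 5.593750


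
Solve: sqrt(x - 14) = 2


Square both sides: x - 14 = 2^2 = 4
x = 4 + 14 = 18
x = 18
Check: sqrt(1*18 - 14) = sqrt(4) = 2 ✓

x = 18


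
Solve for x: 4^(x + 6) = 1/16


Express both sides with the same base.
1/16 = 4^(-2)
Since the bases match, equate exponents: x + 6 = -2
So x = -2 - (6) = -8

x = -8


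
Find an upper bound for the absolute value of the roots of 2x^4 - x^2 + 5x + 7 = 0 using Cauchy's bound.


Cauchy's bound: all roots r satisfy |r| <= 1 + max(|a_i/a_n|) for i = 0,...,n-1
where a_n is the leading coefficient.

Coefficients: [2, 0, -1, 5, 7]
Leading coefficient a_n = 2
Ratios |a_i/a_n|: 0, 1/2, 5/2, 7/2
Maximum ratio: 7/2
Cauchy's bound: |r| <= 1 + 7/2 = 9/2

Upper bound = 9/2


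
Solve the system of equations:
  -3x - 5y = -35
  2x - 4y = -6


Using Cramer's rule:
Determinant D = (-3)(-4) - (2)(-5) = 12 + 10 = 22
Dx = (-35)(-4) - (-6)(-5) = 140 - 30 = 110
Dy = (-3)(-6) - (2)(-35) = 18 + 70 = 88
x = Dx/D = 110/22 = 5
y = Dy/D = 88/22 = 4

x = 5, y = 4


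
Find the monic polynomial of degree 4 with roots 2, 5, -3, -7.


A monic polynomial with roots 2, 5, -3, -7 is:
p(x) = (x - 2)(x - 5)(x + 3)(x + 7)
After multiplying by (x - 2): x - 2
After multiplying by (x - 5): x^2 - 7x + 10
After multiplying by (x + 3): x^3 - 4x^2 - 11x + 30
After multiplying by (x + 7): x^4 + 3x^3 - 39x^2 - 47x + 210

x^4 + 3x^3 - 39x^2 - 47x + 210


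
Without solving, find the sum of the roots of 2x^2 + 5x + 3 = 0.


By Vieta's formulas for ax^2 + bx + c = 0:
  Sum of roots = -b/a
  Product of roots = c/a

Here a = 2, b = 5, c = 3
Sum = -(5)/2 = -5/2
Product = 3/2 = 3/2

Sum = -5/2


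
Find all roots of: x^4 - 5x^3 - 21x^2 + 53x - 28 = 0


Let p(x) = x^4 - 5x^3 - 21x^2 + 53x - 28. By the rational root theorem (leading coefficient 1), any rational root is an integer divisor of 28: try ±1, ±2, ... in turn.
Test x = 1: value = 0 ✓, so (x - 1) is a factor.
Synthetic division by (x - 1): bring down 1; 1(1) - 5 = -4; (-4)(1) - 21 = -25; (-25)(1) + 53 = 28; 28(1) - 28 = 0 → quotient x^3 - 4x^2 - 25x + 28, remainder 0.
Continue with the quotient x^3 - 4x^2 - 25x + 28 (candidates must divide 28; re-test x = 1 first in case it repeats).
Test x = 1: value = 0 ✓, so (x - 1) is a factor.
Synthetic division by (x - 1): bring down 1; 1(1) - 4 = -3; (-3)(1) - 25 = -28; (-28)(1) + 28 = 0 → quotient x^2 - 3x - 28, remainder 0.
Solve the quadratic x^2 - 3x - 28 = 0: discriminant = (-3)^2 - 4(1)(-28) = 9 + 112 = 121.
sqrt(121) = 11, so x = (3 ± 11)/2: x = 7 or x = -4.
Collecting all roots found:

x = -4, x = 1 (multiplicity 2), x = 7


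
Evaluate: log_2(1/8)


We need the exponent such that 2^? = 1/8
2^(-3) = 1/2^3 = 1/8
Therefore log_2(1/8) = -3

-3


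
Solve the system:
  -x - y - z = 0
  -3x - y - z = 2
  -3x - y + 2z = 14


Using Cramer's rule. Expand each determinant along the first row.
D  = (-1)*[(-1)*2 - (-1)*(-1)] - (-1)*[(-3)*2 - (-1)*(-3)] + (-1)*[(-3)*(-1) - (-1)*(-3)]
  = (-1)*(-3) - (-1)*(-9) + (-1)*(0) = -6
Dx = 0*[(-1)*2 - (-1)*(-1)] - (-1)*[2*2 - (-1)*14] + (-1)*[2*(-1) - (-1)*14]
  = 0*(-3) - (-1)*(18) + (-1)*(12) = 6
Dy = (-1)*[2*2 - (-1)*14] - 0*[(-3)*2 - (-1)*(-3)] + (-1)*[(-3)*14 - 2*(-3)]
  = (-1)*(18) - 0*(-9) + (-1)*(-36) = 18
Dz = (-1)*[(-1)*14 - 2*(-1)] - (-1)*[(-3)*14 - 2*(-3)] + 0*[(-3)*(-1) - (-1)*(-3)]
  = (-1)*(-12) - (-1)*(-36) + 0*(0) = -24
x = Dx/D = 6/-6 = -1, y = Dy/D = 18/-6 = -3, z = Dz/D = -24/-6 = 4
Check eq1: (-1)(-1) + (-1)(-3) + (-1)(4) = 0 = 0 ✓
Check eq2: (-3)(-1) + (-1)(-3) + (-1)(4) = 2 = 2 ✓
Check eq3: (-3)(-1) + (-1)(-3) + (2)(4) = 14 = 14 ✓

x = -1, y = -3, z = 4


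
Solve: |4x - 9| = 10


An absolute value equation |expr| = 10 gives two cases:
Case 1: 4x - 9 = 10
  4x = 19, so x = 19/4
Case 2: 4x - 9 = -10
  4x = -1, so x = -1/4

x = -1/4, x = 19/4


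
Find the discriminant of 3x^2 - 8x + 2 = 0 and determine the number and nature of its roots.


For ax^2 + bx + c = 0, discriminant D = b^2 - 4ac
Here a = 3, b = -8, c = 2
D = (-8)^2 - 4(3)(2) = 64 - 24 = 40

D = 40 > 0 but not a perfect square
The equation has 2 distinct real irrational roots.

Discriminant = 40, 2 distinct real irrational roots


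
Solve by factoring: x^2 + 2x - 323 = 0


We need two numbers that multiply to -323 and add to 2.
Those numbers are -17 and 19 (since (-17) * 19 = -323 and (-17) + 19 = 2).
So x^2 + 2x - 323 = (x - 17)(x + 19) = 0
Setting each factor to zero: x = 17 or x = -19

x = -19, x = 17


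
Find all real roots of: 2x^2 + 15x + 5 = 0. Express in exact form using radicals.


Using the quadratic formula: x = (-b ± sqrt(b^2 - 4ac)) / (2a)
Here a = 2, b = 15, c = 5
Discriminant = b^2 - 4ac = 15^2 - 4(2)(5) = 225 - 40 = 185
Since discriminant = 185 > 0, there are two real roots.
x = (-15 ± sqrt(185)) / 4
Numerically: x ≈ -0.3496 or x ≈ -7.1504

x = (-15 + sqrt(185)) / 4 or x = (-15 - sqrt(185)) / 4


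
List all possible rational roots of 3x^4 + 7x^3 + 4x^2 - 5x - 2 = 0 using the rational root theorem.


Rational root theorem: possible roots are ±p/q where:
  p divides the constant term (-2): p ∈ {1, 2}
  q divides the leading coefficient (3): q ∈ {1, 3}

All possible rational roots: -2, -1, -2/3, -1/3, 1/3, 2/3, 1, 2

-2, -1, -2/3, -1/3, 1/3, 2/3, 1, 2


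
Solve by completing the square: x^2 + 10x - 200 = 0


Start: x^2 + 10x - 200 = 0
Move constant: x^2 + 10x = 200
Half of 10 is 5, squared is 25
Add 25 to both sides: x^2 + 10x + 25 = 225
(x + 5)^2 = 225
x + 5 = ±15
x = -5 + 15 = 10 or x = -5 - 15 = -20

x = -20, x = 10


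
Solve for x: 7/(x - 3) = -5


Multiply both sides by (x - 3): 7 = -5(x - 3)
Distribute: 7 = -5x + 15
-5x = 7 - 15 = -8
x = 8/5

x = 8/5


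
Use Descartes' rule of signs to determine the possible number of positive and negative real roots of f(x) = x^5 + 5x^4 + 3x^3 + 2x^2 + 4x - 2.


Descartes' rule of signs:

For positive roots, count sign changes in f(x) = x^5 + 5x^4 + 3x^3 + 2x^2 + 4x - 2:
Signs of coefficients: +, +, +, +, +, -
Number of sign changes: 1
Possible positive real roots: 1

For negative roots, examine f(-x) = -x^5 + 5x^4 - 3x^3 + 2x^2 - 4x - 2:
Signs of coefficients: -, +, -, +, -, -
Number of sign changes: 4
Possible negative real roots: 4, 2, 0

Positive roots: 1; Negative roots: 4 or 2 or 0


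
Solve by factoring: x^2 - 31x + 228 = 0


We need two numbers that multiply to 228 and add to -31.
Those numbers are -19 and -12 (since (-19) * (-12) = 228 and (-19) + (-12) = -31).
So x^2 - 31x + 228 = (x - 19)(x - 12) = 0
Setting each factor to zero: x = 19 or x = 12

x = 12, x = 19


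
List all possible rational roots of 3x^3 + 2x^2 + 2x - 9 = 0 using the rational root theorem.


Rational root theorem: possible roots are ±p/q where:
  p divides the constant term (-9): p ∈ {1, 3, 9}
  q divides the leading coefficient (3): q ∈ {1, 3}

All possible rational roots: -9, -3, -1, -1/3, 1/3, 1, 3, 9

-9, -3, -1, -1/3, 1/3, 1, 3, 9


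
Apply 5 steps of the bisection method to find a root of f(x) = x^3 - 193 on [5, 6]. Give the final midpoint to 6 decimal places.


f(x) = x^3 - 193
f(5) = -68 < 0
f(6) = 23 > 0

Step 1: midpoint = (5.000000 + 6.000000)/2 = 5.500000
  f(5.500000) = -26.625000
  f(mid) < 0, so root is in [5.500000, 6.000000]

Step 2: midpoint = (5.500000 + 6.000000)/2 = 5.750000
  f(5.750000) = -2.890625
  f(mid) < 0, so root is in [5.750000, 6.000000]

Step 3: midpoint = (5.750000 + 6.000000)/2 = 5.875000
  f(5.875000) = 9.779297
  f(mid) > 0, so root is in [5.750000, 5.875000]

Step 4: midpoint = (5.750000 + 5.875000)/2 = 5.812500
  f(5.812500) = 3.376221
  f(mid) > 0, so root is in [5.750000, 5.812500]

Step 5: midpoint = (5.750000 + 5.812500)/2 = 5.781250
  f(5.781250) = 0.225861
  f(mid) > 0, so root is in [5.750000, 5.781250]

midpoint = 5.781250


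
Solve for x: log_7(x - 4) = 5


Convert to exponential form: x - 4 = 7^5 = 16807
x = 16807 + 4 = 16811
Check: log_7(16811 - 4) = log_7(16807) = log_7(16807) = 5 ✓

x = 16811


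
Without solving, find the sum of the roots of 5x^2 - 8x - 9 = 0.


By Vieta's formulas for ax^2 + bx + c = 0:
  Sum of roots = -b/a
  Product of roots = c/a

Here a = 5, b = -8, c = -9
Sum = -(-8)/5 = 8/5
Product = -9/5 = -9/5

Sum = 8/5


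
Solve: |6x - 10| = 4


An absolute value equation |expr| = 4 gives two cases:
Case 1: 6x - 10 = 4
  6x = 14, so x = 7/3
Case 2: 6x - 10 = -4
  6x = 6, so x = 1

x = 1, x = 7/3


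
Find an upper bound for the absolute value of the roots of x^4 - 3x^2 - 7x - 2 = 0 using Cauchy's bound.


Cauchy's bound: all roots r satisfy |r| <= 1 + max(|a_i/a_n|) for i = 0,...,n-1
where a_n is the leading coefficient.

Coefficients: [1, 0, -3, -7, -2]
Leading coefficient a_n = 1
Ratios |a_i/a_n|: 0, 3, 7, 2
Maximum ratio: 7
Cauchy's bound: |r| <= 1 + 7 = 8

Upper bound = 8


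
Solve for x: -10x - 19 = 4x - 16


Starting with: -10x - 19 = 4x - 16
Move all x terms to left: (-10 - 4)x = -16 + 19
Simplify: -14x = 3
Divide both sides by -14: x = -3/14

x = -3/14


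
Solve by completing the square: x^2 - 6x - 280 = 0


Start: x^2 - 6x - 280 = 0
Move constant: x^2 - 6x = 280
Half of -6 is -3, squared is 9
Add 9 to both sides: x^2 - 6x + 9 = 289
(x - 3)^2 = 289
x - 3 = ±17
x = 3 + 17 = 20 or x = 3 - 17 = -14

x = -14, x = 20


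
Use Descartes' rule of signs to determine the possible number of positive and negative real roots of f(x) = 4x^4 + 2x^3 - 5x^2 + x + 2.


Descartes' rule of signs:

For positive roots, count sign changes in f(x) = 4x^4 + 2x^3 - 5x^2 + x + 2:
Signs of coefficients: +, +, -, +, +
Number of sign changes: 2
Possible positive real roots: 2, 0

For negative roots, examine f(-x) = 4x^4 - 2x^3 - 5x^2 - x + 2:
Signs of coefficients: +, -, -, -, +
Number of sign changes: 2
Possible negative real roots: 2, 0

Positive roots: 2 or 0; Negative roots: 2 or 0


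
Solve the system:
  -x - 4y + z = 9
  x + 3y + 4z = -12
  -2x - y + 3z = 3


Using Cramer's rule. Expand each determinant along the first row.
D  = (-1)*[3*3 - 4*(-1)] - (-4)*[1*3 - 4*(-2)] + 1*[1*(-1) - 3*(-2)]
  = (-1)*(13) - (-4)*(11) + 1*(5) = 36
Dx = 9*[3*3 - 4*(-1)] - (-4)*[(-12)*3 - 4*3] + 1*[(-12)*(-1) - 3*3]
  = 9*(13) - (-4)*(-48) + 1*(3) = -72
Dy = (-1)*[(-12)*3 - 4*3] - 9*[1*3 - 4*(-2)] + 1*[1*3 - (-12)*(-2)]
  = (-1)*(-48) - 9*(11) + 1*(-21) = -72
Dz = (-1)*[3*3 - (-12)*(-1)] - (-4)*[1*3 - (-12)*(-2)] + 9*[1*(-1) - 3*(-2)]
  = (-1)*(-3) - (-4)*(-21) + 9*(5) = -36
x = Dx/D = -72/36 = -2, y = Dy/D = -72/36 = -2, z = Dz/D = -36/36 = -1
Check eq1: (-1)(-2) + (-4)(-2) + (1)(-1) = 9 = 9 ✓
Check eq2: (1)(-2) + (3)(-2) + (4)(-1) = -12 = -12 ✓
Check eq3: (-2)(-2) + (-1)(-2) + (3)(-1) = 3 = 3 ✓

x = -2, y = -2, z = -1
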